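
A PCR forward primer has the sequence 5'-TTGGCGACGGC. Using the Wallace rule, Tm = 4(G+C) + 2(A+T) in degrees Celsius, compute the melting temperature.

Scanning the sequence gives G=5, A=1, C=3, T=2.
So N_AT = 3 and N_GC = 8.
Tm = 4·8 + 2·3 = 32 + 6 = 38°C

38°C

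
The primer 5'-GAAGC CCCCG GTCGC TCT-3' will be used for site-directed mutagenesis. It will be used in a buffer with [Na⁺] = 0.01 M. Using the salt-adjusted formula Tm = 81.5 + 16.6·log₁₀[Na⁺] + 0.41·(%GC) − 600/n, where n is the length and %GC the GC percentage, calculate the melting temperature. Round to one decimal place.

44.6°C

Length n = 18. G=5, T=3, A=2, C=8
G+C = 13, so %GC = 13/18 × 100 = 72.222%
Salt term: 16.6 × (-2) = -33.2
GC term: 0.41 × 72.222 = 29.611; length term: −600/18 = −33.333
Tm = 81.5 + (-33.2) + 29.611 − 33.333 = 44.578 → 44.6°C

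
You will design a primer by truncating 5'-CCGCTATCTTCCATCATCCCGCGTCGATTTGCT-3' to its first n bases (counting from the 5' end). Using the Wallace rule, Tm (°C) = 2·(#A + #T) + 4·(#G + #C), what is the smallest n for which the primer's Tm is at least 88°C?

First 27 bases: CCGCTATCTTCCATCATCCCGCGTCGA → Tm = 86°C (< 88°C)
First 28 bases: CCGCTATCTTCCATCATCCCGCGTCGAT → Tm = 88°C (≥ 88°C)
Since every base adds ≥2°C, Tm only increases with n, so the threshold is first crossed at n = 28.

n = 28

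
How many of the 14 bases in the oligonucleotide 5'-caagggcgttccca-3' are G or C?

Counting bases: C=5, G=4, T=2, A=3
Total G or C: 4 + 5 = 9

9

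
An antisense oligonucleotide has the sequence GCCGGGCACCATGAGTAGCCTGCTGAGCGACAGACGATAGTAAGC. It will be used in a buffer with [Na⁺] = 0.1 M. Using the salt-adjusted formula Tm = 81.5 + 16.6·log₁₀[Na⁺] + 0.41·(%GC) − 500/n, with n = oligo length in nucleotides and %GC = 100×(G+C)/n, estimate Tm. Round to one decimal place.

78.4°C

Length n = 45. Counting bases: G=15, T=6, A=12, C=12
G+C = 27, so %GC = 27/45 × 100 = 60%
Salt term: 16.6 × (-1) = -16.6
GC term: 0.41 × 60 = 24.6; length term: −500/45 = −11.111
Tm = 81.5 + (-16.6) + 24.6 − 11.111 = 78.389 → 78.4°C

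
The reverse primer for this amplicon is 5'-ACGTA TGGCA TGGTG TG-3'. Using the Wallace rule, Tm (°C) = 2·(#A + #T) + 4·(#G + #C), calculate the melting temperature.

52°C

Base counts: T=5, C=2, A=3, G=7
A+T = 8, G+C = 9
Tm = 2×8 + 4×9 = 52°C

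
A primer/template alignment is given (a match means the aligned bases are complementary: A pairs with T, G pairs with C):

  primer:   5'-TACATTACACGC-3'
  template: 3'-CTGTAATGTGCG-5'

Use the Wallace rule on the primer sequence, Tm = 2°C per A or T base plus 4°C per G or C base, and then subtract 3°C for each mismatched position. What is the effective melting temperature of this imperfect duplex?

Primer base counts: A=4, T=3, G=1, C=4 → A+T=7, G+C=5
Perfect-match Tm = 2(7) + 4(5) = 14 + 20 = 34°C
Mismatches (positions where the bases are not complementary): 1 (at position 1)
Effective Tm = 34 − 1×3 = 34 − 3 = 31°C

31°C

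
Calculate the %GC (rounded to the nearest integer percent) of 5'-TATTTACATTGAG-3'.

23%

G=2, T=6, C=1, A=4
G+C = 2 + 1 = 3 out of 13 bases
%GC = 3/13 × 100 = 23.08% ≈ 23%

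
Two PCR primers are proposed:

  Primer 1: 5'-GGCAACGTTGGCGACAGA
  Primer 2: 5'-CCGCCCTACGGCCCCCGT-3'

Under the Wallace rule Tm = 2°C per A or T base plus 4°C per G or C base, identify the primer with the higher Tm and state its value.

Primer 1: A+T=7, G+C=11 → Tm = 2(7)+4(11) = 58°C
Primer 2: A+T=3, G+C=15 → Tm = 2(3)+4(15) = 66°C
58°C vs 66°C → primer 2 is higher.

Primer 2, 66°C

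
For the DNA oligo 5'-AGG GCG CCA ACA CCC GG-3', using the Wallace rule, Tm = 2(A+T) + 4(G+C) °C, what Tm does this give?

60°C

Scanning the sequence gives T=0, C=7, A=4, G=6.
A+T = 4, G+C = 13
Tm = 2(4) + 4(13) = 8 + 52 = 60°C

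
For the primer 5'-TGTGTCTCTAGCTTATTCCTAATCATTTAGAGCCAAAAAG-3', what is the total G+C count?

14

T=14, A=12, G=6, C=8
Total G or C: 6 + 8 = 14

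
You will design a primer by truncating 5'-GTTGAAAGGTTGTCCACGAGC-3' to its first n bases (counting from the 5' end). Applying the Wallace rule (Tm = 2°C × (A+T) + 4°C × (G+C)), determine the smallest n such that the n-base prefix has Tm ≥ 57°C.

First 19 bases: GTTGAAAGGTTGTCCACGA → Tm = 56°C (< 57°C)
First 20 bases: GTTGAAAGGTTGTCCACGAG → Tm = 60°C (≥ 57°C)
Each additional base adds 2°C (A/T) or 4°C (G/C), so Tm is non-decreasing in n; n = 20 is the first length to reach 57°C.

n = 20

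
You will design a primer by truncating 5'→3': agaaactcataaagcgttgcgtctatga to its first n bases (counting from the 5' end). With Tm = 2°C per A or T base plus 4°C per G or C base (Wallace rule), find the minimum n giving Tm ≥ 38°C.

n = 15

First 14 bases: AGAAACTCATAAAG → Tm = 36°C (< 38°C)
First 15 bases: AGAAACTCATAAAGC → Tm = 40°C (≥ 38°C)
Since every base adds ≥2°C, Tm only increases with n, so the threshold is first crossed at n = 15.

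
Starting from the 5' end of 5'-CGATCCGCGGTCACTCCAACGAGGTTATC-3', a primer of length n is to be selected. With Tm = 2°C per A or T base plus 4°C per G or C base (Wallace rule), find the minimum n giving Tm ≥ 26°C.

n = 8

First 7 bases: CGATCCG → Tm = 24°C (< 26°C)
First 8 bases: CGATCCGC → Tm = 28°C (≥ 26°C)
Each additional base adds 2°C (A/T) or 4°C (G/C), so Tm is non-decreasing in n; n = 8 is the first length to reach 26°C.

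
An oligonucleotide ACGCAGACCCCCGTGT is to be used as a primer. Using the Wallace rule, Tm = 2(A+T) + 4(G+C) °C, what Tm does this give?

54°C

Base counts: T=2, A=3, C=7, G=4
AT pairs contribute 5, GC pairs contribute 11.
Tm = 2×5 + 4×11 = 54°C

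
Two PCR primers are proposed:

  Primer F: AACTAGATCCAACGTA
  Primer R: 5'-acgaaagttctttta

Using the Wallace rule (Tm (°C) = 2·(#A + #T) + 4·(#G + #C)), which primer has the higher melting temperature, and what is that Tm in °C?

Primer F, 44°C

Primer F: A+T=10, G+C=6 → Tm = 2(10)+4(6) = 44°C
Primer R: A+T=11, G+C=4 → Tm = 2(11)+4(4) = 38°C
44°C vs 38°C → primer F is higher.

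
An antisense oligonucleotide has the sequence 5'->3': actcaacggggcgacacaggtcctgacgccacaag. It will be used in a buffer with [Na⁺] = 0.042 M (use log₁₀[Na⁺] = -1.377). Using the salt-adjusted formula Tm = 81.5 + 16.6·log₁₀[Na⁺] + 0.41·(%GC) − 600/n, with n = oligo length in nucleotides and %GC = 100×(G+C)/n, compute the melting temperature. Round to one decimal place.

67.3°C

Length n = 35. T=3, C=12, A=10, G=10
G+C = 22, so %GC = 22/35 × 100 = 62.857%
Salt term: 16.6 × (-1.377) = -22.858
GC term: 0.41 × 62.857 = 25.771; length term: −600/35 = −17.143
Tm = 81.5 + (-22.858) + 25.771 − 17.143 = 67.27 → 67.3°C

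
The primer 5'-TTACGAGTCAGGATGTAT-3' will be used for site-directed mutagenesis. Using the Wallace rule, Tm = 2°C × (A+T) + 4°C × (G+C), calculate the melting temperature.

Scanning the sequence gives C=2, G=5, T=6, A=5.
A+T = 11, G+C = 7
Tm = 4·7 + 2·11 = 28 + 22 = 50°C

50°C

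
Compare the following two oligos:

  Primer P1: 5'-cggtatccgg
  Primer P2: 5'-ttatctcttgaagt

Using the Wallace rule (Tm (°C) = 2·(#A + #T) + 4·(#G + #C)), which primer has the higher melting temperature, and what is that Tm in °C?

Primer P1: A+T=3, G+C=7 → Tm = 2(3)+4(7) = 34°C
Primer P2: A+T=10, G+C=4 → Tm = 2(10)+4(4) = 36°C
34°C vs 36°C → primer P2 is higher.

Primer P2, 36°C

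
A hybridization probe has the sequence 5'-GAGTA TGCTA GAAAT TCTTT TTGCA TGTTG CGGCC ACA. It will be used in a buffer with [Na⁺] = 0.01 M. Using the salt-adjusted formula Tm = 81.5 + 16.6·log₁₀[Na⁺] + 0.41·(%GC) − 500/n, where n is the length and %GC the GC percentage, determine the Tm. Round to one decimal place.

Length n = 38. Base counts: A=9, T=13, C=7, G=9
G+C = 16, so %GC = 16/38 × 100 = 42.105%
Salt term: 16.6 × (-2) = -33.2
GC term: 0.41 × 42.105 = 17.263; length term: −500/38 = −13.158
Tm = 81.5 + (-33.2) + 17.263 − 13.158 = 52.405 → 52.4°C

52.4°C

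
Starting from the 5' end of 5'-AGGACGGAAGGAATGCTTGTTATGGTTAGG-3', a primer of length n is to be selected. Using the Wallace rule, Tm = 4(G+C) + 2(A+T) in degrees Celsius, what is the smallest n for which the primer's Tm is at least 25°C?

First 7 bases: AGGACGG → Tm = 24°C (< 25°C)
First 8 bases: AGGACGGA → Tm = 26°C (≥ 25°C)
Each additional base adds 2°C (A/T) or 4°C (G/C), so Tm is non-decreasing in n; n = 8 is the first length to reach 25°C.

n = 8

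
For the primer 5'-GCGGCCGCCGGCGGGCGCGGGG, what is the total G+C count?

Base counts: A=0, T=0, G=14, C=8
G+C = 14 + 8 = 22

22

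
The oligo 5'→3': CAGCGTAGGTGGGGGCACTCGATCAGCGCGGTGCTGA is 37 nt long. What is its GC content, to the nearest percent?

T=6, C=9, G=16, A=6
G+C = 16 + 9 = 25 out of 37 bases
%GC = 25/37 × 100 = 67.57% ≈ 68%

68%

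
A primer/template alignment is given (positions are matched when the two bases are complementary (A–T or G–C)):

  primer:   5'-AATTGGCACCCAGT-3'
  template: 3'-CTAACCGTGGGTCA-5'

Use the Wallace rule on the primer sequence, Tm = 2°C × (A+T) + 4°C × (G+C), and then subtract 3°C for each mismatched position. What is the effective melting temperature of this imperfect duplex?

39°C

Primer base counts: A=4, T=3, G=3, C=4 → A+T=7, G+C=7
Perfect-match Tm = 2(7) + 4(7) = 14 + 28 = 42°C
Mismatches (positions where the bases are not complementary): 1 (at position 1)
Effective Tm = 42 − 1×3 = 42 − 3 = 39°C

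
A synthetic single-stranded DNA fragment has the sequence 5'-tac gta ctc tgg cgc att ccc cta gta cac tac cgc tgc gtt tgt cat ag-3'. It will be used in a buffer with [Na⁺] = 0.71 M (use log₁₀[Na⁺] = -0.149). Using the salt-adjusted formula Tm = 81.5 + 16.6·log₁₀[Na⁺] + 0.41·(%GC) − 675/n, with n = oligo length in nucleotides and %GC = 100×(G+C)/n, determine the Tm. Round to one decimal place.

86.8°C

Length n = 50. T=15, C=16, G=10, A=9
G+C = 26, so %GC = 26/50 × 100 = 52%
Salt term: 16.6 × (-0.149) = -2.473
GC term: 0.41 × 52 = 21.32; length term: −675/50 = −13.5
Tm = 81.5 + (-2.473) + 21.32 − 13.5 = 86.847 → 86.8°C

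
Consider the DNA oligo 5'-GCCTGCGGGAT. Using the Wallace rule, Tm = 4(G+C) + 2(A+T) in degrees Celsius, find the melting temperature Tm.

Base counts: A=1, T=2, C=3, G=5
A+T = 3, G+C = 8
Tm = 2×3 + 4×8 = 38°C

38°C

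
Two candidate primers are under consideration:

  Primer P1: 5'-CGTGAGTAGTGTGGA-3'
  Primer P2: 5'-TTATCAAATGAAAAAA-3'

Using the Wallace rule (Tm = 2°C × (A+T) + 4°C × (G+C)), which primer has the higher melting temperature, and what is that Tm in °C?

Primer P1, 46°C

Primer P1: A+T=7, G+C=8 → Tm = 2(7)+4(8) = 46°C
Primer P2: A+T=14, G+C=2 → Tm = 2(14)+4(2) = 36°C
46°C vs 36°C → primer P1 is higher.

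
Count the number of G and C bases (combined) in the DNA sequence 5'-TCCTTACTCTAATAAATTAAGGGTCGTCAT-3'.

C=6, A=9, T=11, G=4
Total G or C: 4 + 6 = 10

10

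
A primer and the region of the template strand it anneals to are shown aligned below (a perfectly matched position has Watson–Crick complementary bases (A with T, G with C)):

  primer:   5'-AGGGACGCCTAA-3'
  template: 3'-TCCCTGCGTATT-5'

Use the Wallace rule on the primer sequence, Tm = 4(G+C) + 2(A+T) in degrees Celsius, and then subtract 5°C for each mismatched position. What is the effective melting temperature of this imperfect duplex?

Primer base counts: A=4, T=1, G=4, C=3 → A+T=5, G+C=7
Perfect-match Tm = 2(5) + 4(7) = 10 + 28 = 38°C
Mismatches (positions where the bases are not complementary): 1 (at position 9)
Effective Tm = 38 − 1×5 = 38 − 5 = 33°C

33°C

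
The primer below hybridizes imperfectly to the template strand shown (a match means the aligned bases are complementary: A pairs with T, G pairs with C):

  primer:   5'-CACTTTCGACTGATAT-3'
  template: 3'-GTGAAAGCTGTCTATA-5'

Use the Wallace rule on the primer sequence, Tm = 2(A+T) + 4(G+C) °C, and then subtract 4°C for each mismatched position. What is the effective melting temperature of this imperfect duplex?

Primer base counts: A=4, T=6, G=2, C=4 → A+T=10, G+C=6
Perfect-match Tm = 2(10) + 4(6) = 20 + 24 = 44°C
Mismatches (positions where the bases are not complementary): 1 (at position 11)
Effective Tm = 44 − 1×4 = 44 − 4 = 40°C

40°C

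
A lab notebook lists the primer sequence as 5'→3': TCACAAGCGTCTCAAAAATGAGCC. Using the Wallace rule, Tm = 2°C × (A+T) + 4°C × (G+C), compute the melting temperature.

70°C

Counting bases: A=9, G=4, C=7, T=4
A+T = 13, G+C = 11
Tm = 4·11 + 2·13 = 44 + 26 = 70°C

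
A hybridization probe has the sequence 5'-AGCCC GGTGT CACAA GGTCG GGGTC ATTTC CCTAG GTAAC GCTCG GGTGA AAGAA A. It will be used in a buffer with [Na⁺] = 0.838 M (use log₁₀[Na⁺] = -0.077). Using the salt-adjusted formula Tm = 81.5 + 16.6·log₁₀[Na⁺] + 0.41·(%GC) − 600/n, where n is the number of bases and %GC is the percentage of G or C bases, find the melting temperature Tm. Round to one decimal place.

92.2°C

Length n = 56. Scanning the sequence gives G=18, A=14, C=13, T=11.
G+C = 31, so %GC = 31/56 × 100 = 55.357%
Salt term: 16.6 × (-0.077) = -1.278
GC term: 0.41 × 55.357 = 22.696; length term: −600/56 = −10.714
Tm = 81.5 + (-1.278) + 22.696 − 10.714 = 92.204 → 92.2°C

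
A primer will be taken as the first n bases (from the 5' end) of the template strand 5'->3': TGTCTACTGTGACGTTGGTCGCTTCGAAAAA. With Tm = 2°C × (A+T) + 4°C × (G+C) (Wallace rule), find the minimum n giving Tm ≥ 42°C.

First 13 bases: TGTCTACTGTGAC → Tm = 38°C (< 42°C)
First 14 bases: TGTCTACTGTGACG → Tm = 42°C (≥ 42°C)
Since every base adds ≥2°C, Tm only increases with n, so the threshold is first crossed at n = 14.

n = 14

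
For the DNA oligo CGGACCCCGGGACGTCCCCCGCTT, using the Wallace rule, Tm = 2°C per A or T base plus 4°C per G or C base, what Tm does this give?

Base counts: T=3, A=2, C=12, G=7
AT pairs contribute 5, GC pairs contribute 19.
Tm = 2(5) + 4(19) = 10 + 76 = 86°C

86°C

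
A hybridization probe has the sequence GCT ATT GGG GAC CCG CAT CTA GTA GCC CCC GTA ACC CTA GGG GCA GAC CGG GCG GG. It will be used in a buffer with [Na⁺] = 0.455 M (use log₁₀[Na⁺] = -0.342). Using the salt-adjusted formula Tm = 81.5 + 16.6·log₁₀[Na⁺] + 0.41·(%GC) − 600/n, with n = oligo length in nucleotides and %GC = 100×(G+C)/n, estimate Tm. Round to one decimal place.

Length n = 56. Counting bases: A=10, C=18, G=20, T=8
G+C = 38, so %GC = 38/56 × 100 = 67.857%
Salt term: 16.6 × (-0.342) = -5.677
GC term: 0.41 × 67.857 = 27.821; length term: −600/56 = −10.714
Tm = 81.5 + (-5.677) + 27.821 − 10.714 = 92.93 → 92.9°C

92.9°C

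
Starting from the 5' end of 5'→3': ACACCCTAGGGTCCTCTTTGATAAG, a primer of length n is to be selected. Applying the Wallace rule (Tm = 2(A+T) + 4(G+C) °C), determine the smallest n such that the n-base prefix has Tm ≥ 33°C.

First 10 bases: ACACCCTAGG → Tm = 32°C (< 33°C)
First 11 bases: ACACCCTAGGG → Tm = 36°C (≥ 33°C)
Each additional base adds 2°C (A/T) or 4°C (G/C), so Tm is non-decreasing in n; n = 11 is the first length to reach 33°C.

n = 11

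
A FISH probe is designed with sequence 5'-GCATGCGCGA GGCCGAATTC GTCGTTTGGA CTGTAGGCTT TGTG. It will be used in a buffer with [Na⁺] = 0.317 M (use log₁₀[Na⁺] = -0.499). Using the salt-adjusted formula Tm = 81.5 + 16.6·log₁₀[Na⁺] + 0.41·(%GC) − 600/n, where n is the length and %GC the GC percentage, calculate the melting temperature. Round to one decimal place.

82.9°C

Length n = 44. G=16, C=9, A=6, T=13
G+C = 25, so %GC = 25/44 × 100 = 56.818%
Salt term: 16.6 × (-0.499) = -8.283
GC term: 0.41 × 56.818 = 23.295; length term: −600/44 = −13.636
Tm = 81.5 + (-8.283) + 23.295 − 13.636 = 82.876 → 82.9°C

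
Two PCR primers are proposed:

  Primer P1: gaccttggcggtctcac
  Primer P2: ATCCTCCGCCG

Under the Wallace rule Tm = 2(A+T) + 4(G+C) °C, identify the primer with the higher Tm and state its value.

Primer P1: A+T=6, G+C=11 → Tm = 2(6)+4(11) = 56°C
Primer P2: A+T=3, G+C=8 → Tm = 2(3)+4(8) = 38°C
56°C vs 38°C → primer P1 is higher.

Primer P1, 56°C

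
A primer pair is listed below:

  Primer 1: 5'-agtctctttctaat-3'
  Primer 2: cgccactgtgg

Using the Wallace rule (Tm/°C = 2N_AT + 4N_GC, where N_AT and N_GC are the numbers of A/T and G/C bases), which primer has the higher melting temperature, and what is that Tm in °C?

Primer 1: A+T=10, G+C=4 → Tm = 2(10)+4(4) = 36°C
Primer 2: A+T=3, G+C=8 → Tm = 2(3)+4(8) = 38°C
36°C vs 38°C → primer 2 is higher.

Primer 2, 38°C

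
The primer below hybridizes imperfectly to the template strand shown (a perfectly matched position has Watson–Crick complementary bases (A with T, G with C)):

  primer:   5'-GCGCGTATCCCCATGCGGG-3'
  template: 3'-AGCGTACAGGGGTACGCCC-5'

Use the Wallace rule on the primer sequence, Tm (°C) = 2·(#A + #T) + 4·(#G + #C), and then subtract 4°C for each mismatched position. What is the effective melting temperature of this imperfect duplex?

54°C

Primer base counts: A=2, T=3, G=7, C=7 → A+T=5, G+C=14
Perfect-match Tm = 2(5) + 4(14) = 10 + 56 = 66°C
Mismatches (positions where the bases are not complementary): 3 (at positions 1, 5, 7)
Effective Tm = 66 − 3×4 = 66 − 12 = 54°C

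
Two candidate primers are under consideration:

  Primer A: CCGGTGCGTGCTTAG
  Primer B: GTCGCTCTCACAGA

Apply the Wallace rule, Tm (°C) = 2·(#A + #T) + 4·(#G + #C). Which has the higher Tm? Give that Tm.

Primer A, 50°C

Primer A: A+T=5, G+C=10 → Tm = 2(5)+4(10) = 50°C
Primer B: A+T=6, G+C=8 → Tm = 2(6)+4(8) = 44°C
50°C vs 44°C → primer A is higher.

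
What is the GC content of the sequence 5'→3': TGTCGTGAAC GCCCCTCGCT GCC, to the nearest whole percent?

70%

Counting bases: T=5, G=6, C=10, A=2
G+C = 6 + 10 = 16 out of 23 bases
%GC = 16/23 × 100 = 69.57% ≈ 70%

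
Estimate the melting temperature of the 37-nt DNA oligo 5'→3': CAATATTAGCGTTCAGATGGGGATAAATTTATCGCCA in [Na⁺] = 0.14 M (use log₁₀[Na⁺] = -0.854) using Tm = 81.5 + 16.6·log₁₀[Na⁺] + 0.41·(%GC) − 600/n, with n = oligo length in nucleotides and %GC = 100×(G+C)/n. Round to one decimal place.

Length n = 37. Base counts: C=6, T=11, A=12, G=8
G+C = 14, so %GC = 14/37 × 100 = 37.838%
Salt term: 16.6 × (-0.854) = -14.176
GC term: 0.41 × 37.838 = 15.514; length term: −600/37 = −16.216
Tm = 81.5 + (-14.176) + 15.514 − 16.216 = 66.622 → 66.6°C

66.6°C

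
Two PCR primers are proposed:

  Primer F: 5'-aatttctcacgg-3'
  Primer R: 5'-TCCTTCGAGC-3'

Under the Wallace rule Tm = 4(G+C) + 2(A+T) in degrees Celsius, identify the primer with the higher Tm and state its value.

Primer F: A+T=7, G+C=5 → Tm = 2(7)+4(5) = 34°C
Primer R: A+T=4, G+C=6 → Tm = 2(4)+4(6) = 32°C
34°C vs 32°C → primer F is higher.

Primer F, 34°C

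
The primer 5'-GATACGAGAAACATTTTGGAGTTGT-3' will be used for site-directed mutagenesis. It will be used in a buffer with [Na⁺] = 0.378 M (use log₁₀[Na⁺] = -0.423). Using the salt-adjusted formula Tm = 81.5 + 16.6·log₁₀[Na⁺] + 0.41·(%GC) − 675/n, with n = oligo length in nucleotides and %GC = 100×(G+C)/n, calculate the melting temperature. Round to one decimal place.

Length n = 25. Base counts: A=8, G=7, T=8, C=2
G+C = 9, so %GC = 9/25 × 100 = 36%
Salt term: 16.6 × (-0.423) = -7.022
GC term: 0.41 × 36 = 14.76; length term: −675/25 = −27
Tm = 81.5 + (-7.022) + 14.76 − 27 = 62.238 → 62.2°C

62.2°C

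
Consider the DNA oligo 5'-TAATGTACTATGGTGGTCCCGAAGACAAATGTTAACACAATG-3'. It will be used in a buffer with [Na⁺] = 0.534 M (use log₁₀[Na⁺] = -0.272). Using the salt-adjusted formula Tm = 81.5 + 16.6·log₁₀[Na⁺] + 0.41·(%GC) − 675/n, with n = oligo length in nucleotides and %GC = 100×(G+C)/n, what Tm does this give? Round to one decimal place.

76.5°C

Length n = 42. A=15, G=9, C=7, T=11
G+C = 16, so %GC = 16/42 × 100 = 38.095%
Salt term: 16.6 × (-0.272) = -4.515
GC term: 0.41 × 38.095 = 15.619; length term: −675/42 = −16.071
Tm = 81.5 + (-4.515) + 15.619 − 16.071 = 76.533 → 76.5°C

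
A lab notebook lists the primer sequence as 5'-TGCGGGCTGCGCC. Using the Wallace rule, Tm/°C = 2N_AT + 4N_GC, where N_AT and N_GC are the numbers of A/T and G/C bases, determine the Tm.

48°C

Counting bases: C=5, A=0, G=6, T=2
AT pairs contribute 2, GC pairs contribute 11.
Tm = 4·11 + 2·2 = 44 + 4 = 48°C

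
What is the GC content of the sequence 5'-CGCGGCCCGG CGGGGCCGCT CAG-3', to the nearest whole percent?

91%

G=11, C=10, T=1, A=1
G+C = 11 + 10 = 21 out of 23 bases
%GC = 21/23 × 100 = 91.3% ≈ 91%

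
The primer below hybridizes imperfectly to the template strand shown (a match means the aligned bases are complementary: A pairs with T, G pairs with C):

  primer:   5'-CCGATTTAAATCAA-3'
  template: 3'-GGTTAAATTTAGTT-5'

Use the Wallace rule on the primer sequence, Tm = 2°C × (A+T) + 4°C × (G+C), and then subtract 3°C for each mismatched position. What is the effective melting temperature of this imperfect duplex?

33°C

Primer base counts: A=6, T=4, G=1, C=3 → A+T=10, G+C=4
Perfect-match Tm = 2(10) + 4(4) = 20 + 16 = 36°C
Mismatches (positions where the bases are not complementary): 1 (at position 3)
Effective Tm = 36 − 1×3 = 36 − 3 = 33°C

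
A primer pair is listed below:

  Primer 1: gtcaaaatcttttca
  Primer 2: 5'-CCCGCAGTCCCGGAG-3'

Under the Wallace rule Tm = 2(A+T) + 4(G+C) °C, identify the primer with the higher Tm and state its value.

Primer 1: A+T=11, G+C=4 → Tm = 2(11)+4(4) = 38°C
Primer 2: A+T=3, G+C=12 → Tm = 2(3)+4(12) = 54°C
38°C vs 54°C → primer 2 is higher.

Primer 2, 54°C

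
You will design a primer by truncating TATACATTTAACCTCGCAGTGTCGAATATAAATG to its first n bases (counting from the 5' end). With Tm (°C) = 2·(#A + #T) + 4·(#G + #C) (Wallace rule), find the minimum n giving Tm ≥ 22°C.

n = 10

First 9 bases: TATACATTT → Tm = 20°C (< 22°C)
First 10 bases: TATACATTTA → Tm = 22°C (≥ 22°C)
Since every base adds ≥2°C, Tm only increases with n, so the threshold is first crossed at n = 10.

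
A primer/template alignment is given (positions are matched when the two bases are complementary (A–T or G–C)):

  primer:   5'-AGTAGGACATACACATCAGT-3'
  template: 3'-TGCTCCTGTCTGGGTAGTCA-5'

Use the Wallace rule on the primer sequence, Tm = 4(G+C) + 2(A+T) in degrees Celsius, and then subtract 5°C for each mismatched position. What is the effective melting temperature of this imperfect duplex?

36°C

Primer base counts: A=8, T=4, G=4, C=4 → A+T=12, G+C=8
Perfect-match Tm = 2(12) + 4(8) = 24 + 32 = 56°C
Mismatches (positions where the bases are not complementary): 4 (at positions 2, 3, 10, 13)
Effective Tm = 56 − 4×5 = 56 − 20 = 36°C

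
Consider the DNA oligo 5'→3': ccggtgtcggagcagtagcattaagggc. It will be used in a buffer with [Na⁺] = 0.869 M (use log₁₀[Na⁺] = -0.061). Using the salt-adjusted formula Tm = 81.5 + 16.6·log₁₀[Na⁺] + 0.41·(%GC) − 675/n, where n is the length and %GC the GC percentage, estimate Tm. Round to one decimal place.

Length n = 28. C=6, A=6, G=11, T=5
G+C = 17, so %GC = 17/28 × 100 = 60.714%
Salt term: 16.6 × (-0.061) = -1.013
GC term: 0.41 × 60.714 = 24.893; length term: −675/28 = −24.107
Tm = 81.5 + (-1.013) + 24.893 − 24.107 = 81.273 → 81.3°C

81.3°C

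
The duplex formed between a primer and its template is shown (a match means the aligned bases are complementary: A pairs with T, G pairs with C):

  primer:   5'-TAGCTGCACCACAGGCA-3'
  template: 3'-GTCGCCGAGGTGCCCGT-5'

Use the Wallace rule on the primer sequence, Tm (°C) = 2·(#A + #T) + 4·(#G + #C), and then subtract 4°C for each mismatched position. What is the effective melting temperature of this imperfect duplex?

Primer base counts: A=5, T=2, G=4, C=6 → A+T=7, G+C=10
Perfect-match Tm = 2(7) + 4(10) = 14 + 40 = 54°C
Mismatches (positions where the bases are not complementary): 4 (at positions 1, 5, 8, 13)
Effective Tm = 54 − 4×4 = 54 − 16 = 38°C

38°C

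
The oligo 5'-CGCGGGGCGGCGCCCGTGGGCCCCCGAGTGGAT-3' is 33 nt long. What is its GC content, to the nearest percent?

A=2, C=12, G=16, T=3
G+C = 16 + 12 = 28 out of 33 bases
%GC = 28/33 × 100 = 84.85% ≈ 85%

85%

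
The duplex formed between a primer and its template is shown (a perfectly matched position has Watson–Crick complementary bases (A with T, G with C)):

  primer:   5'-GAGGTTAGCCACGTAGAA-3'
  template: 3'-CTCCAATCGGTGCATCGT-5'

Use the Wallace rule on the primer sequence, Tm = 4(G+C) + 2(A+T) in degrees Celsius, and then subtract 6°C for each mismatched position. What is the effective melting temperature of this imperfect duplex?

48°C

Primer base counts: A=6, T=3, G=6, C=3 → A+T=9, G+C=9
Perfect-match Tm = 2(9) + 4(9) = 18 + 36 = 54°C
Mismatches (positions where the bases are not complementary): 1 (at position 17)
Effective Tm = 54 − 1×6 = 54 − 6 = 48°C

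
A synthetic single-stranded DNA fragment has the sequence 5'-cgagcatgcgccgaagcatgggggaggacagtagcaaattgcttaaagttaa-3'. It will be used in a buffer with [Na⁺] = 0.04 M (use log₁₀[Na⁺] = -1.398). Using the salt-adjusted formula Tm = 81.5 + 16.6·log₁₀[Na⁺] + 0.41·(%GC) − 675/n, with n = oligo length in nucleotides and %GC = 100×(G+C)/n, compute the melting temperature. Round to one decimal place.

Length n = 52. Counting bases: G=17, C=9, A=17, T=9
G+C = 26, so %GC = 26/52 × 100 = 50%
Salt term: 16.6 × (-1.398) = -23.207
GC term: 0.41 × 50 = 20.5; length term: −675/52 = −12.981
Tm = 81.5 + (-23.207) + 20.5 − 12.981 = 65.812 → 65.8°C

65.8°C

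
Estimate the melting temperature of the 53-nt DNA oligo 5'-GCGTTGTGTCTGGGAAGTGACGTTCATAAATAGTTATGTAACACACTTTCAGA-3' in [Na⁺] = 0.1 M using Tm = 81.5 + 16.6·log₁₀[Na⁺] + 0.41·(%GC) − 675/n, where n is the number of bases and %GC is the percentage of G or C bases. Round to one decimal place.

68.4°C

Length n = 53. G=13, T=17, A=15, C=8
G+C = 21, so %GC = 21/53 × 100 = 39.623%
Salt term: 16.6 × (-1) = -16.6
GC term: 0.41 × 39.623 = 16.245; length term: −675/53 = −12.736
Tm = 81.5 + (-16.6) + 16.245 − 12.736 = 68.409 → 68.4°C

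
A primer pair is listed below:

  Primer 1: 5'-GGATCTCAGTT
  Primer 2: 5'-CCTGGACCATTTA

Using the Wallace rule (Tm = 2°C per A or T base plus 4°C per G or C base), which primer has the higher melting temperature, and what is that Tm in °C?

Primer 2, 38°C

Primer 1: A+T=6, G+C=5 → Tm = 2(6)+4(5) = 32°C
Primer 2: A+T=7, G+C=6 → Tm = 2(7)+4(6) = 38°C
32°C vs 38°C → primer 2 is higher.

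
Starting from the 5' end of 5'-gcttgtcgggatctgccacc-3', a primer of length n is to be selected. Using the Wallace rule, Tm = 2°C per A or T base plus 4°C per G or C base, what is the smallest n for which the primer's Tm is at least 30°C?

n = 9

First 8 bases: GCTTGTCG → Tm = 26°C (< 30°C)
First 9 bases: GCTTGTCGG → Tm = 30°C (≥ 30°C)
Since every base adds ≥2°C, Tm only increases with n, so the threshold is first crossed at n = 9.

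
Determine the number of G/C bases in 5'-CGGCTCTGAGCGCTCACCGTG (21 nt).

Base counts: A=2, C=8, G=7, T=4
Total G or C: 7 + 8 = 15

15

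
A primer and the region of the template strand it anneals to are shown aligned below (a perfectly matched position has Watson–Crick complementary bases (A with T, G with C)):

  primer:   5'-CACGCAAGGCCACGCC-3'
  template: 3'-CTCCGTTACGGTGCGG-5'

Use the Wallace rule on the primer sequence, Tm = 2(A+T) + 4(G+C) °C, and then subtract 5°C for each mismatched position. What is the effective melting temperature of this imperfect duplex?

Primer base counts: A=4, T=0, G=4, C=8 → A+T=4, G+C=12
Perfect-match Tm = 2(4) + 4(12) = 8 + 48 = 56°C
Mismatches (positions where the bases are not complementary): 3 (at positions 1, 3, 8)
Effective Tm = 56 − 3×5 = 56 − 15 = 41°C

41°C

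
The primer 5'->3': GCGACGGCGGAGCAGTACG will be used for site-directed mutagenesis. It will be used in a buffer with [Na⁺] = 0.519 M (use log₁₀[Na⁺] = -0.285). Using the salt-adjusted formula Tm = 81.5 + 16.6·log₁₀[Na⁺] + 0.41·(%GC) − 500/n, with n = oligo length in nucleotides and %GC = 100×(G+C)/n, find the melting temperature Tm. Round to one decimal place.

Length n = 19. Counting bases: C=5, G=9, T=1, A=4
G+C = 14, so %GC = 14/19 × 100 = 73.684%
Salt term: 16.6 × (-0.285) = -4.731
GC term: 0.41 × 73.684 = 30.21; length term: −500/19 = −26.316
Tm = 81.5 + (-4.731) + 30.21 − 26.316 = 80.663 → 80.7°C

80.7°C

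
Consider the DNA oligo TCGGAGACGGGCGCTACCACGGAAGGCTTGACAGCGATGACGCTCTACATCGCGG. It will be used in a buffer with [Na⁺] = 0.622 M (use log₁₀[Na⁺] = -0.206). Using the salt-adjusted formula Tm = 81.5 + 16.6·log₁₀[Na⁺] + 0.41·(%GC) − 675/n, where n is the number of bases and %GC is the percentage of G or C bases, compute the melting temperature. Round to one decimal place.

Length n = 55. Scanning the sequence gives A=12, G=19, C=16, T=8.
G+C = 35, so %GC = 35/55 × 100 = 63.636%
Salt term: 16.6 × (-0.206) = -3.42
GC term: 0.41 × 63.636 = 26.091; length term: −675/55 = −12.273
Tm = 81.5 + (-3.42) + 26.091 − 12.273 = 91.898 → 91.9°C

91.9°C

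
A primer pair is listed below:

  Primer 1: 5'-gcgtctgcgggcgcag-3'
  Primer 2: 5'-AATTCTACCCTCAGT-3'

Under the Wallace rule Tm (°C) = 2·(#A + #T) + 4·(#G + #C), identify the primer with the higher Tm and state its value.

Primer 1, 58°C

Primer 1: A+T=3, G+C=13 → Tm = 2(3)+4(13) = 58°C
Primer 2: A+T=9, G+C=6 → Tm = 2(9)+4(6) = 42°C
58°C vs 42°C → primer 1 is higher.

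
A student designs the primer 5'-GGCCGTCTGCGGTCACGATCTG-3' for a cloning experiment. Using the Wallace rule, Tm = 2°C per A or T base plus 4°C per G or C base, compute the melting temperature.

74°C

Scanning the sequence gives G=8, C=7, A=2, T=5.
AT pairs contribute 7, GC pairs contribute 15.
Tm = 4·15 + 2·7 = 60 + 14 = 74°C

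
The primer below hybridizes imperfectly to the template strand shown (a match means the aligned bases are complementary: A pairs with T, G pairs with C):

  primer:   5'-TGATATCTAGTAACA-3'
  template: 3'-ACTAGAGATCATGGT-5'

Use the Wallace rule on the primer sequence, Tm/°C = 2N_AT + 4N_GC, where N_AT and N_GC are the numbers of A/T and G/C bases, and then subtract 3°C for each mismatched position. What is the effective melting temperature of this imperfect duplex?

Primer base counts: A=6, T=5, G=2, C=2 → A+T=11, G+C=4
Perfect-match Tm = 2(11) + 4(4) = 22 + 16 = 38°C
Mismatches (positions where the bases are not complementary): 2 (at positions 5, 13)
Effective Tm = 38 − 2×3 = 38 − 6 = 32°C

32°C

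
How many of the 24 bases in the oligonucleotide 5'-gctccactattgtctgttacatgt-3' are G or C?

Counting bases: T=10, G=4, A=4, C=6
Total G or C: 4 + 6 = 10

10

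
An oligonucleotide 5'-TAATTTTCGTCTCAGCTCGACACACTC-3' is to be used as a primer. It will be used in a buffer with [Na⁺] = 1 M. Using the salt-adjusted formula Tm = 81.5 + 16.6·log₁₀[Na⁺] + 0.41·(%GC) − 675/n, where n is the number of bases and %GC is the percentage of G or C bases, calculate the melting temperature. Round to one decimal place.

Length n = 27. Base counts: C=9, T=9, G=3, A=6
G+C = 12, so %GC = 12/27 × 100 = 44.444%
Salt term: 16.6 × (0) = 0
GC term: 0.41 × 44.444 = 18.222; length term: −675/27 = −25
Tm = 81.5 + (0) + 18.222 − 25 = 74.722 → 74.7°C

74.7°C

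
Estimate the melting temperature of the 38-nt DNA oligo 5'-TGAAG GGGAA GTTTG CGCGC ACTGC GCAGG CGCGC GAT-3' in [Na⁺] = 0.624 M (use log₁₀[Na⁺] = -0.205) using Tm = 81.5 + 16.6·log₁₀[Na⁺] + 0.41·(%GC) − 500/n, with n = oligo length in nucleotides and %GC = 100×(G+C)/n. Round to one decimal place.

91.9°C

Length n = 38. Base counts: T=6, C=9, G=16, A=7
G+C = 25, so %GC = 25/38 × 100 = 65.789%
Salt term: 16.6 × (-0.205) = -3.403
GC term: 0.41 × 65.789 = 26.973; length term: −500/38 = −13.158
Tm = 81.5 + (-3.403) + 26.973 − 13.158 = 91.912 → 91.9°C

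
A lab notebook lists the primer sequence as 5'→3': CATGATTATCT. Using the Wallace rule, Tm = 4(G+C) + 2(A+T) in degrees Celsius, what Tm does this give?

28°C

Counting bases: A=3, G=1, C=2, T=5
A+T = 8, G+C = 3
Tm = 4·3 + 2·8 = 12 + 16 = 28°C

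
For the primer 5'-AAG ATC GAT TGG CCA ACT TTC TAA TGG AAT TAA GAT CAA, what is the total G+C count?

C=6, A=15, G=7, T=11
G+C = 7 + 6 = 13

13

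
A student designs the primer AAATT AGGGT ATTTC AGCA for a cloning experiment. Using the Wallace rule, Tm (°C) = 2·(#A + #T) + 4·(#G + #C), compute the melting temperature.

50°C

Counting bases: G=4, C=2, T=6, A=7
So N_AT = 13 and N_GC = 6.
Tm = 2×13 + 4×6 = 50°C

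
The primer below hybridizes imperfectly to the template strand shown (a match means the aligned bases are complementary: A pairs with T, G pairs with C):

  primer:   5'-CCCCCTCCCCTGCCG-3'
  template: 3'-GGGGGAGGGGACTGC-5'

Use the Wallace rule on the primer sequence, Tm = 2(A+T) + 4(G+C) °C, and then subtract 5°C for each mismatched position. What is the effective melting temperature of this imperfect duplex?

51°C

Primer base counts: A=0, T=2, G=2, C=11 → A+T=2, G+C=13
Perfect-match Tm = 2(2) + 4(13) = 4 + 52 = 56°C
Mismatches (positions where the bases are not complementary): 1 (at position 13)
Effective Tm = 56 − 1×5 = 56 − 5 = 51°C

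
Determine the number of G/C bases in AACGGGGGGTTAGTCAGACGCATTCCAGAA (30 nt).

G=10, C=6, A=9, T=5
G+C = 10 + 6 = 16

16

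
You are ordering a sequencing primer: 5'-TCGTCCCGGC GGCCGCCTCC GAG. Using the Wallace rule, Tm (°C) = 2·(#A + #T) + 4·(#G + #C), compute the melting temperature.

A=1, G=8, C=11, T=3
A+T = 4, G+C = 19
Tm = 2(4) + 4(19) = 8 + 76 = 84°C

84°C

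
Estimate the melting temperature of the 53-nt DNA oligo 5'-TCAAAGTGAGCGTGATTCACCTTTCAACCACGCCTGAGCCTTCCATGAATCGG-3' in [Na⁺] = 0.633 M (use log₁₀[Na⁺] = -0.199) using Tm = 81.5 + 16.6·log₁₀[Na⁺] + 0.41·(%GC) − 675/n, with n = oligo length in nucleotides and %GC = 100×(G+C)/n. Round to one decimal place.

Length n = 53. Base counts: C=16, T=13, A=13, G=11
G+C = 27, so %GC = 27/53 × 100 = 50.943%
Salt term: 16.6 × (-0.199) = -3.303
GC term: 0.41 × 50.943 = 20.887; length term: −675/53 = −12.736
Tm = 81.5 + (-3.303) + 20.887 − 12.736 = 86.348 → 86.3°C

86.3°C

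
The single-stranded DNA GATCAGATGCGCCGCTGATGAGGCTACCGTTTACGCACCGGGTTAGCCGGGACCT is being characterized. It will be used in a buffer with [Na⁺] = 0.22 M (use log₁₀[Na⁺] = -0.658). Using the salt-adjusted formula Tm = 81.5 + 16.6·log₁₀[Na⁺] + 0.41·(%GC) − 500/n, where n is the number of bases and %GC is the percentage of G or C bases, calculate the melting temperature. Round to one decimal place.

86.8°C

Length n = 55. Counting bases: C=16, A=10, G=18, T=11
G+C = 34, so %GC = 34/55 × 100 = 61.818%
Salt term: 16.6 × (-0.658) = -10.923
GC term: 0.41 × 61.818 = 25.345; length term: −500/55 = −9.091
Tm = 81.5 + (-10.923) + 25.345 − 9.091 = 86.831 → 86.8°C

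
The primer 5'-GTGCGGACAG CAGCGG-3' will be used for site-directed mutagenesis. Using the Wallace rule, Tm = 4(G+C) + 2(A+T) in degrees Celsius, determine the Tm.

Base counts: T=1, C=4, G=8, A=3
A+T = 4, G+C = 12
Tm = 2×4 + 4×12 = 56°C

56°C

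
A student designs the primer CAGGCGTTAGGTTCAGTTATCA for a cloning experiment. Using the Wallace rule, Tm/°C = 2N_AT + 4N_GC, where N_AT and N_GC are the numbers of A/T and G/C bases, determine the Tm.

G=6, A=5, T=7, C=4
So N_AT = 12 and N_GC = 10.
Tm = 2(12) + 4(10) = 24 + 40 = 64°C

64°C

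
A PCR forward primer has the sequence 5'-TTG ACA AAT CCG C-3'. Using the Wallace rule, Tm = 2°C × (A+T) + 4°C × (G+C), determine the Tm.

38°C

Scanning the sequence gives G=2, A=4, T=3, C=4.
So N_AT = 7 and N_GC = 6.
Tm = 4·6 + 2·7 = 24 + 14 = 38°C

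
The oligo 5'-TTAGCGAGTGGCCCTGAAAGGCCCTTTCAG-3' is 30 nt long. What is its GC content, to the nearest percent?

Counting bases: A=6, C=8, T=7, G=9
G+C = 9 + 8 = 17 out of 30 bases
%GC = 17/30 × 100 = 56.67% ≈ 57%

57%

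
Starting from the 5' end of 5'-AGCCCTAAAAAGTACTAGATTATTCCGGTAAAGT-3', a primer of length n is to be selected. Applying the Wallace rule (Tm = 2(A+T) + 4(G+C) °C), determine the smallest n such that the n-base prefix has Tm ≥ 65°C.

First 24 bases: AGCCCTAAAAAGTACTAGATTATT → Tm = 62°C (< 65°C)
First 25 bases: AGCCCTAAAAAGTACTAGATTATTC → Tm = 66°C (≥ 65°C)
Since every base adds ≥2°C, Tm only increases with n, so the threshold is first crossed at n = 25.

n = 25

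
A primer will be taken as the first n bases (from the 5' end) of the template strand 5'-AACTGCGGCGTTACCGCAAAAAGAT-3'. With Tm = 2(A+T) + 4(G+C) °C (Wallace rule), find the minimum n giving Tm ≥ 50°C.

n = 16

First 15 bases: AACTGCGGCGTTACC → Tm = 48°C (< 50°C)
First 16 bases: AACTGCGGCGTTACCG → Tm = 52°C (≥ 50°C)
Since every base adds ≥2°C, Tm only increases with n, so the threshold is first crossed at n = 16.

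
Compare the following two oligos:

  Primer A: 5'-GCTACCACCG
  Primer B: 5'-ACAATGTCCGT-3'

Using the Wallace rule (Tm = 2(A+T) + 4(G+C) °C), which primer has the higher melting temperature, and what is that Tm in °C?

Primer A: A+T=3, G+C=7 → Tm = 2(3)+4(7) = 34°C
Primer B: A+T=6, G+C=5 → Tm = 2(6)+4(5) = 32°C
34°C vs 32°C → primer A is higher.

Primer A, 34°C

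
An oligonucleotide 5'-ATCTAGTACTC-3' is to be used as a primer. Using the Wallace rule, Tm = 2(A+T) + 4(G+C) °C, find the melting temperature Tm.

30°C

Base counts: G=1, T=4, C=3, A=3
So N_AT = 7 and N_GC = 4.
Tm = 4·4 + 2·7 = 16 + 14 = 30°C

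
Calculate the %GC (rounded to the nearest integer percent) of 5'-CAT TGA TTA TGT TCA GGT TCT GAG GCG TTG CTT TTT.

T=17, A=5, G=9, C=5
G+C = 9 + 5 = 14 out of 36 bases
%GC = 14/36 × 100 = 38.89% ≈ 39%

39%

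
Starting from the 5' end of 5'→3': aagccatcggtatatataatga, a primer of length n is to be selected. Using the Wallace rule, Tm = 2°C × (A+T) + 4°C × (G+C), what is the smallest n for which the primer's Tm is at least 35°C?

n = 12

First 11 bases: AAGCCATCGGT → Tm = 34°C (< 35°C)
First 12 bases: AAGCCATCGGTA → Tm = 36°C (≥ 35°C)
Each additional base adds 2°C (A/T) or 4°C (G/C), so Tm is non-decreasing in n; n = 12 is the first length to reach 35°C.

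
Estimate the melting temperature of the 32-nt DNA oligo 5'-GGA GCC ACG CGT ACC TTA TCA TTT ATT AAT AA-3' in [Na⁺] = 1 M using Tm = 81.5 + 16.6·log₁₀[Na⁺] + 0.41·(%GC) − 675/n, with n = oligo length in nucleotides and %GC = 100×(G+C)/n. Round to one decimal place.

Length n = 32. Scanning the sequence gives G=5, C=7, T=10, A=10.
G+C = 12, so %GC = 12/32 × 100 = 37.5%
Salt term: 16.6 × (0) = 0
GC term: 0.41 × 37.5 = 15.375; length term: −675/32 = −21.094
Tm = 81.5 + (0) + 15.375 − 21.094 = 75.781 → 75.8°C

75.8°C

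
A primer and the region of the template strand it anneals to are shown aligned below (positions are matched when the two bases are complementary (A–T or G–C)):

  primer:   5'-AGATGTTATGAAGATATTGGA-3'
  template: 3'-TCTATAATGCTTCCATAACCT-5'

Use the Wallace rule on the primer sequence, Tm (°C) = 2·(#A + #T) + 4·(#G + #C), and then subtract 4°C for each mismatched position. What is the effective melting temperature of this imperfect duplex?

42°C

Primer base counts: A=8, T=7, G=6, C=0 → A+T=15, G+C=6
Perfect-match Tm = 2(15) + 4(6) = 30 + 24 = 54°C
Mismatches (positions where the bases are not complementary): 3 (at positions 5, 9, 14)
Effective Tm = 54 − 3×4 = 54 − 12 = 42°C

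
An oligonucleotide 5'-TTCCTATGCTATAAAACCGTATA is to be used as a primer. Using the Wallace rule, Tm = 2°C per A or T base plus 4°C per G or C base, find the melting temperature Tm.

60°C

A=8, C=5, T=8, G=2
A+T = 16, G+C = 7
Tm = 2(16) + 4(7) = 32 + 28 = 60°C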